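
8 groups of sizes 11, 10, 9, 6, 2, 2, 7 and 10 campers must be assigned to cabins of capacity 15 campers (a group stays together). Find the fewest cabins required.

Total = 11 + 10 + 10 + 9 + 7 + 6 + 2 + 2 = 57 campers.
Lower bound: ⌈57/15⌉ = 4 cabins.
A packing using 5 cabins:
  cabin 1: 11 + 2 + 2 = 15
  cabin 2: 10 = 10
  cabin 3: 10 = 10
  cabin 4: 9 + 6 = 15
  cabin 5: 7 = 7
No arrangement into 4 cabins stays within capacity, so 5 is optimal.

5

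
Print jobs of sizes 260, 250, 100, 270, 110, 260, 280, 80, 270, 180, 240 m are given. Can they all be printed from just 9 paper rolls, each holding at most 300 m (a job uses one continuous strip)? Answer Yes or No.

A valid assignment using 9 paper rolls:
  roll 1: 280 = 280
  roll 2: 270 = 270
  roll 3: 270 = 270
  roll 4: 260 = 260
  roll 5: 260 = 260
  roll 6: 250 = 250
  roll 7: 240 = 240
  roll 8: 180 + 110 = 290
  roll 9: 100 + 80 = 180
Every load is within 300 m, so 9 paper rolls suffice.

Yes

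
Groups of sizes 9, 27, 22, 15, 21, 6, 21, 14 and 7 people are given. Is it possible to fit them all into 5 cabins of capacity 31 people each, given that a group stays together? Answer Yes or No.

Yes

A valid assignment using 5 cabins:
  cabin 1: 27 = 27
  cabin 2: 22 + 9 = 31
  cabin 3: 21 + 7 = 28
  cabin 4: 21 + 6 = 27
  cabin 5: 15 + 14 = 29
Every load is within 31 people, so 5 cabins suffice.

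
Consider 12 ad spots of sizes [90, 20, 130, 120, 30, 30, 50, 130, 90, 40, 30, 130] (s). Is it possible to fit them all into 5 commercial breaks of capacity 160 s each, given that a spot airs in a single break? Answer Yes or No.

Total = 890 s; ⌈890/160⌉ = 6.
At least 6 commercial breaks are required, but only 5 are allowed.

No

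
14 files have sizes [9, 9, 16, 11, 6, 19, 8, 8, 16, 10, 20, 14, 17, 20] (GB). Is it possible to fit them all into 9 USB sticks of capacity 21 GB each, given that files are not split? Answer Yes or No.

Total = 183 GB; ⌈183/21⌉ = 9.
The bound of 9 does not rule out 9, but exhaustive search shows no assignment into 9 USB sticks of capacity 21 GB exists — the minimum is 10.

No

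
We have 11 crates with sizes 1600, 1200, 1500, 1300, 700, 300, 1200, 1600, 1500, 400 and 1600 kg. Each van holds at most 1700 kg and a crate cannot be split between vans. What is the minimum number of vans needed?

9

Total = 1600 + 1600 + 1600 + 1500 + 1500 + 1300 + 1200 + 1200 + 700 + 400 + 300 = 12900 kg.
Lower bound: ⌈12900/1700⌉ = 8 vans.
A packing using 9 vans:
  van 1: 1600 = 1600
  van 2: 1600 = 1600
  van 3: 1600 = 1600
  van 4: 1500 = 1500
  van 5: 1500 = 1500
  van 6: 1300 + 400 = 1700
  van 7: 1200 + 300 = 1500
  van 8: 1200 = 1200
  van 9: 700 = 700
No arrangement into 8 vans stays within capacity, so 9 is optimal.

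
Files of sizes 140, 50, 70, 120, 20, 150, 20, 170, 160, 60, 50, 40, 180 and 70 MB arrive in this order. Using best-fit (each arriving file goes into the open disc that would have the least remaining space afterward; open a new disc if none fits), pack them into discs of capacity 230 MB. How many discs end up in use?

  140 → disc 1 (new)  [load 140/230]
  50 → disc 1  [load 190/230]
  70 → disc 2 (new)  [load 70/230]
  120 → disc 2  [load 190/230]
  20 → disc 1  [load 210/230]
  150 → disc 3 (new)  [load 150/230]
  20 → disc 1  [load 230/230]
  170 → disc 4 (new)  [load 170/230]
  160 → disc 5 (new)  [load 160/230]
  60 → disc 4  [load 230/230]
  50 → disc 5  [load 210/230]
  40 → disc 2  [load 230/230]
  180 → disc 6 (new)  [load 180/230]
  70 → disc 3  [load 220/230]
6 discs opened.

6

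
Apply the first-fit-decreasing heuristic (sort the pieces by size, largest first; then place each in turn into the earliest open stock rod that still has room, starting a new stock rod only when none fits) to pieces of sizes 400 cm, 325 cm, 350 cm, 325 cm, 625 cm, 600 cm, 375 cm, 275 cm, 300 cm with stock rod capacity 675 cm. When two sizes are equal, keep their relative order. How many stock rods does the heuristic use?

6

Sorted descending: 625, 600, 400, 375, 350, 325, 325, 300, 275.
  625 → stock rod 1 (new)  [load 625/675]
  600 → stock rod 2 (new)  [load 600/675]
  400 → stock rod 3 (new)  [load 400/675]
  375 → stock rod 4 (new)  [load 375/675]
  350 → stock rod 5 (new)  [load 350/675]
  325 → stock rod 5  [load 675/675]
  325 → stock rod 6 (new)  [load 325/675]
  300 → stock rod 4  [load 675/675]
  275 → stock rod 3  [load 675/675]
6 stock rods opened.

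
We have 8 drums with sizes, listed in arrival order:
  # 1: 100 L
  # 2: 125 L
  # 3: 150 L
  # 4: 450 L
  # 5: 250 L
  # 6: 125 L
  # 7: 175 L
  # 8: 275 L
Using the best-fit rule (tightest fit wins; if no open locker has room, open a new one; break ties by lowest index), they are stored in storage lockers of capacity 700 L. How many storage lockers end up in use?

  100 → locker 1 (new)  [load 100/700]
  125 → locker 1  [load 225/700]
  150 → locker 1  [load 375/700]
  450 → locker 2 (new)  [load 450/700]
  250 → locker 2  [load 700/700]
  125 → locker 1  [load 500/700]
  175 → locker 1  [load 675/700]
  275 → locker 3 (new)  [load 275/700]
3 storage lockers opened.

3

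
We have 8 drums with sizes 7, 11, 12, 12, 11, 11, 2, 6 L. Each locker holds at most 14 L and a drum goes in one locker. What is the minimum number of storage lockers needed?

Total = 12 + 12 + 11 + 11 + 11 + 7 + 6 + 2 = 72 L.
Lower bound: ⌈72/14⌉ = 6 storage lockers.
A packing using 6 storage lockers:
  locker 1: 12 + 2 = 14
  locker 2: 12 = 12
  locker 3: 11 = 11
  locker 4: 11 = 11
  locker 5: 11 = 11
  locker 6: 7 + 6 = 13
This matches the lower bound, so 6 is optimal.

6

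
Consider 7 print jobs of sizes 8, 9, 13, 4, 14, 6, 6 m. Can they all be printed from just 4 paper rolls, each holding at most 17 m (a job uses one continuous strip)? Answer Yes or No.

A valid assignment using 4 paper rolls:
  roll 1: 14 = 14
  roll 2: 13 + 4 = 17
  roll 3: 9 + 8 = 17
  roll 4: 6 + 6 = 12
Every load is within 17 m, so 4 paper rolls suffice.

Yes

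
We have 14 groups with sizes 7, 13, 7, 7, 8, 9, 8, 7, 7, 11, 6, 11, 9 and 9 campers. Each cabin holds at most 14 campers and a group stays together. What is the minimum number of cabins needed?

11

Total = 13 + 11 + 11 + 9 + 9 + 9 + 8 + 8 + 7 + 7 + 7 + 7 + 7 + 6 = 119 campers.
Lower bound: ⌈119/14⌉ = 9 cabins.
A packing using 11 cabins:
  cabin 1: 13 = 13
  cabin 2: 11 = 11
  cabin 3: 11 = 11
  cabin 4: 9 = 9
  cabin 5: 9 = 9
  cabin 6: 9 = 9
  cabin 7: 8 + 6 = 14
  cabin 8: 8 = 8
  cabin 9: 7 + 7 = 14
  cabin 10: 7 + 7 = 14
  cabin 11: 7 = 7
No arrangement into 10 cabins stays within capacity, so 11 is optimal.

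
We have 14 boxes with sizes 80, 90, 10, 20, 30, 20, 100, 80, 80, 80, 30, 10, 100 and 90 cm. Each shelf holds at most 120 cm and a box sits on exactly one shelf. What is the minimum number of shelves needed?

8

Total = 100 + 100 + 90 + 90 + 80 + 80 + 80 + 80 + 30 + 30 + 20 + 20 + 10 + 10 = 820 cm.
Lower bound: ⌈820/120⌉ = 7 shelves.
Also, 8 boxes each exceed 60 cm, and no two of those can share a shelf, so at least 8 shelves are needed.
A packing using 8 shelves:
  shelf 1: 100 + 20 = 120
  shelf 2: 100 + 20 = 120
  shelf 3: 90 + 30 = 120
  shelf 4: 90 + 30 = 120
  shelf 5: 80 + 10 + 10 = 100
  shelf 6: 80 = 80
  shelf 7: 80 = 80
  shelf 8: 80 = 80
This matches the lower bound, so 8 is optimal.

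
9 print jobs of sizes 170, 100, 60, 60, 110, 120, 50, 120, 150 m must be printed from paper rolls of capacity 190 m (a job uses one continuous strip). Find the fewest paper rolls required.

6

Total = 170 + 150 + 120 + 120 + 110 + 100 + 60 + 60 + 50 = 940 m.
Lower bound: ⌈940/190⌉ = 5 paper rolls.
Also, 6 print jobs each exceed 95 m, and no two of those can share a roll, so at least 6 paper rolls are needed.
A packing using 6 paper rolls:
  roll 1: 170 = 170
  roll 2: 150 = 150
  roll 3: 120 + 60 = 180
  roll 4: 120 + 60 = 180
  roll 5: 110 + 50 = 160
  roll 6: 100 = 100
This matches the lower bound, so 6 is optimal.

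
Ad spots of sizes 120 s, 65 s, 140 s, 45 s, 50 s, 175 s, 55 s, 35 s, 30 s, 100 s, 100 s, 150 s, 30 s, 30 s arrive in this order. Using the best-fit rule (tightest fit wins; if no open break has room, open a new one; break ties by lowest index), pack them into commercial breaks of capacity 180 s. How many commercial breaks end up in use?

  120 → break 1 (new)  [load 120/180]
  65 → break 2 (new)  [load 65/180]
  140 → break 3 (new)  [load 140/180]
  45 → break 1  [load 165/180]
  50 → break 2  [load 115/180]
  175 → break 4 (new)  [load 175/180]
  55 → break 2  [load 170/180]
  35 → break 3  [load 175/180]
  30 → break 5 (new)  [load 30/180]
  100 → break 5  [load 130/180]
  100 → break 6 (new)  [load 100/180]
  150 → break 7 (new)  [load 150/180]
  30 → break 7  [load 180/180]
  30 → break 5  [load 160/180]
7 commercial breaks opened.

7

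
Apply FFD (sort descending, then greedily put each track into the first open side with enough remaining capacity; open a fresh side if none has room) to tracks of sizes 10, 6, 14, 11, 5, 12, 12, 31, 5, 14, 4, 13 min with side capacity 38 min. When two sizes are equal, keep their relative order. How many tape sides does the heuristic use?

4

Sorted descending: 31, 14, 14, 13, 12, 12, 11, 10, 6, 5, 5, 4.
  31 → side 1 (new)  [load 31/38]
  14 → side 2 (new)  [load 14/38]
  14 → side 2  [load 28/38]
  13 → side 3 (new)  [load 13/38]
  12 → side 3  [load 25/38]
  12 → side 3  [load 37/38]
  11 → side 4 (new)  [load 11/38]
  10 → side 2  [load 38/38]
  6 → side 1  [load 37/38]
  5 → side 4  [load 16/38]
  5 → side 4  [load 21/38]
  4 → side 4  [load 25/38]
4 tape sides opened.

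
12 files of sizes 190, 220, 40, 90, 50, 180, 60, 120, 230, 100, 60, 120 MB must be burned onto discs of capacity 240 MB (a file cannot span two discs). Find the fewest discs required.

Total = 230 + 220 + 190 + 180 + 120 + 120 + 100 + 90 + 60 + 60 + 50 + 40 = 1460 MB.
Lower bound: ⌈1460/240⌉ = 7 discs.
A packing using 7 discs:
  disc 1: 230 = 230
  disc 2: 220 = 220
  disc 3: 190 + 50 = 240
  disc 4: 180 + 60 = 240
  disc 5: 120 + 120 = 240
  disc 6: 100 + 90 + 40 = 230
  disc 7: 60 = 60
This matches the lower bound, so 7 is optimal.

7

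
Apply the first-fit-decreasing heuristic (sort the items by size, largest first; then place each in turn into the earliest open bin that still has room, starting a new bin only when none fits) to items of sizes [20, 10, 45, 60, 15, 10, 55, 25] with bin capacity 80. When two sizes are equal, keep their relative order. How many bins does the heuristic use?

3

Sorted descending: 60, 55, 45, 25, 20, 15, 10, 10.
  60 → bin 1 (new)  [load 60/80]
  55 → bin 2 (new)  [load 55/80]
  45 → bin 3 (new)  [load 45/80]
  25 → bin 2  [load 80/80]
  20 → bin 1  [load 80/80]
  15 → bin 3  [load 60/80]
  10 → bin 3  [load 70/80]
  10 → bin 3  [load 80/80]
3 bins opened.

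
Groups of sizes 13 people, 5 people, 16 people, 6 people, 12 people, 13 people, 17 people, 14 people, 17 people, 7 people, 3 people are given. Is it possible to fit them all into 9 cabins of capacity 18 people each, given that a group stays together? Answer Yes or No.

A valid assignment using 8 cabins:
  cabin 1: 17 = 17
  cabin 2: 17 = 17
  cabin 3: 16 = 16
  cabin 4: 14 + 3 = 17
  cabin 5: 13 + 5 = 18
  cabin 6: 13 = 13
  cabin 7: 12 + 6 = 18
  cabin 8: 7 = 7
That uses only 8 ≤ 9, so 9 cabins are enough.

Yes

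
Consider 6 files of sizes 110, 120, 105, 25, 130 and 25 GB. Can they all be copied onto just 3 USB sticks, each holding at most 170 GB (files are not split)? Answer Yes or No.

No

Total = 515 GB; ⌈515/170⌉ = 4.
At least 4 USB sticks are required, but only 3 are allowed.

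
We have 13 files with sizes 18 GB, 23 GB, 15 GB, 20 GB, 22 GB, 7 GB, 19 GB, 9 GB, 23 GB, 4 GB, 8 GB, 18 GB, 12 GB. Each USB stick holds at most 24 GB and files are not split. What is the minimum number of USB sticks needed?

Total = 23 + 23 + 22 + 20 + 19 + 18 + 18 + 15 + 12 + 9 + 8 + 7 + 4 = 198 GB.
Lower bound: ⌈198/24⌉ = 9 USB sticks.
A packing using 10 USB sticks:
  USB stick 1: 23 = 23
  USB stick 2: 23 = 23
  USB stick 3: 22 = 22
  USB stick 4: 20 + 4 = 24
  USB stick 5: 19 = 19
  USB stick 6: 18 = 18
  USB stick 7: 18 = 18
  USB stick 8: 15 + 9 = 24
  USB stick 9: 12 + 8 = 20
  USB stick 10: 7 = 7
No arrangement into 9 USB sticks stays within capacity, so 10 is optimal.

10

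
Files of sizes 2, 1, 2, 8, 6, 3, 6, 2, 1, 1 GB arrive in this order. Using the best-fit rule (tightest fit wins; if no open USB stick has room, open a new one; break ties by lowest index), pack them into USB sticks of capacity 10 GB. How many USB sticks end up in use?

  2 → USB stick 1 (new)  [load 2/10]
  1 → USB stick 1  [load 3/10]
  2 → USB stick 1  [load 5/10]
  8 → USB stick 2 (new)  [load 8/10]
  6 → USB stick 3 (new)  [load 6/10]
  3 → USB stick 3  [load 9/10]
  6 → USB stick 4 (new)  [load 6/10]
  2 → USB stick 2  [load 10/10]
  1 → USB stick 3  [load 10/10]
  1 → USB stick 4  [load 7/10]
4 USB sticks opened.

4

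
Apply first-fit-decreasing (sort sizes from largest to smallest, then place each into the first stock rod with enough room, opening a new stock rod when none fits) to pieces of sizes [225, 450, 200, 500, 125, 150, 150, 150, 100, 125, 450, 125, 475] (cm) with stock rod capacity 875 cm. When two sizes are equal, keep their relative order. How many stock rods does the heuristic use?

4

Sorted descending: 500, 475, 450, 450, 225, 200, 150, 150, 150, 125, 125, 125, 100.
  500 → stock rod 1 (new)  [load 500/875]
  475 → stock rod 2 (new)  [load 475/875]
  450 → stock rod 3 (new)  [load 450/875]
  450 → stock rod 4 (new)  [load 450/875]
  225 → stock rod 1  [load 725/875]
  200 → stock rod 2  [load 675/875]
  150 → stock rod 1  [load 875/875]
  150 → stock rod 2  [load 825/875]
  150 → stock rod 3  [load 600/875]
  125 → stock rod 3  [load 725/875]
  125 → stock rod 3  [load 850/875]
  125 → stock rod 4  [load 575/875]
  100 → stock rod 4  [load 675/875]
4 stock rods opened.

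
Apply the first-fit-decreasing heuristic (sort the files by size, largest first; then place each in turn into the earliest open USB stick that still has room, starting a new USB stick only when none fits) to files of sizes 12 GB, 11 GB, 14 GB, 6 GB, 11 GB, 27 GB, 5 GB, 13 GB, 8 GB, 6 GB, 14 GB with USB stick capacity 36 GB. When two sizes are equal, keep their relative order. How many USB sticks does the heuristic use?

Sorted descending: 27, 14, 14, 13, 12, 11, 11, 8, 6, 6, 5.
  27 → USB stick 1 (new)  [load 27/36]
  14 → USB stick 2 (new)  [load 14/36]
  14 → USB stick 2  [load 28/36]
  13 → USB stick 3 (new)  [load 13/36]
  12 → USB stick 3  [load 25/36]
  11 → USB stick 3  [load 36/36]
  11 → USB stick 4 (new)  [load 11/36]
  8 → USB stick 1  [load 35/36]
  6 → USB stick 2  [load 34/36]
  6 → USB stick 4  [load 17/36]
  5 → USB stick 4  [load 22/36]
4 USB sticks opened.

4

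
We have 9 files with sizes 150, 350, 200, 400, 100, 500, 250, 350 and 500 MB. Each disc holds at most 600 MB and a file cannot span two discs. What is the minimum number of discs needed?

Total = 500 + 500 + 400 + 350 + 350 + 250 + 200 + 150 + 100 = 2800 MB.
Lower bound: ⌈2800/600⌉ = 5 discs.
A packing using 5 discs:
  disc 1: 500 + 100 = 600
  disc 2: 500 = 500
  disc 3: 400 + 200 = 600
  disc 4: 350 + 250 = 600
  disc 5: 350 + 150 = 500
This matches the lower bound, so 5 is optimal.

5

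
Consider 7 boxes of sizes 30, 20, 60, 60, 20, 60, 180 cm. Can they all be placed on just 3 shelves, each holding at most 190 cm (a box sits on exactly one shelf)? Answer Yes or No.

Yes

A valid assignment using 3 shelves:
  shelf 1: 180 = 180
  shelf 2: 60 + 60 + 60 = 180
  shelf 3: 30 + 20 + 20 = 70
Every load is within 190 cm, so 3 shelves suffice.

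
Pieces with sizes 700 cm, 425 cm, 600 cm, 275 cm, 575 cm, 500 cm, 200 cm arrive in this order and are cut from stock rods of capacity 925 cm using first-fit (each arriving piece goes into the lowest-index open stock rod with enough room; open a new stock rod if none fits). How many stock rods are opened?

  700 → stock rod 1 (new)  [load 700/925]
  425 → stock rod 2 (new)  [load 425/925]
  600 → stock rod 3 (new)  [load 600/925]
  275 → stock rod 2  [load 700/925]
  575 → stock rod 4 (new)  [load 575/925]
  500 → stock rod 5 (new)  [load 500/925]
  200 → stock rod 1  [load 900/925]
5 stock rods opened.

5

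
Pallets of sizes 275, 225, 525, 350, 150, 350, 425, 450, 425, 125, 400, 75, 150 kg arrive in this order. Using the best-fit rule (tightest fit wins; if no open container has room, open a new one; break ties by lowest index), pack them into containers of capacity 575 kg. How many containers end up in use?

  275 → container 1 (new)  [load 275/575]
  225 → container 1  [load 500/575]
  525 → container 2 (new)  [load 525/575]
  350 → container 3 (new)  [load 350/575]
  150 → container 3  [load 500/575]
  350 → container 4 (new)  [load 350/575]
  425 → container 5 (new)  [load 425/575]
  450 → container 6 (new)  [load 450/575]
  425 → container 7 (new)  [load 425/575]
  125 → container 6  [load 575/575]
  400 → container 8 (new)  [load 400/575]
  75 → container 1  [load 575/575]
  150 → container 5  [load 575/575]
8 containers opened.

8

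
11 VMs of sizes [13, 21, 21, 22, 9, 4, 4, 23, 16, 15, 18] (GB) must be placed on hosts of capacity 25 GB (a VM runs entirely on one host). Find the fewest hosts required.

8

Total = 23 + 22 + 21 + 21 + 18 + 16 + 15 + 13 + 9 + 4 + 4 = 166 GB.
Lower bound: ⌈166/25⌉ = 7 hosts.
Also, 8 VMs each exceed 25/2 GB, and no two of those can share a host, so at least 8 hosts are needed.
A packing using 8 hosts:
  host 1: 23 = 23
  host 2: 22 = 22
  host 3: 21 + 4 = 25
  host 4: 21 + 4 = 25
  host 5: 18 = 18
  host 6: 16 + 9 = 25
  host 7: 15 = 15
  host 8: 13 = 13
This matches the lower bound, so 8 is optimal.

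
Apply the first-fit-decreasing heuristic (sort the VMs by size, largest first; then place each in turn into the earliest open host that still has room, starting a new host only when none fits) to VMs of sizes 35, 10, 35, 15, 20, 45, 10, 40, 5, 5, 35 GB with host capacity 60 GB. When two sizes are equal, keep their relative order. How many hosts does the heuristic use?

Sorted descending: 45, 40, 35, 35, 35, 20, 15, 10, 10, 5, 5.
  45 → host 1 (new)  [load 45/60]
  40 → host 2 (new)  [load 40/60]
  35 → host 3 (new)  [load 35/60]
  35 → host 4 (new)  [load 35/60]
  35 → host 5 (new)  [load 35/60]
  20 → host 2  [load 60/60]
  15 → host 1  [load 60/60]
  10 → host 3  [load 45/60]
  10 → host 3  [load 55/60]
  5 → host 3  [load 60/60]
  5 → host 4  [load 40/60]
5 hosts opened.

5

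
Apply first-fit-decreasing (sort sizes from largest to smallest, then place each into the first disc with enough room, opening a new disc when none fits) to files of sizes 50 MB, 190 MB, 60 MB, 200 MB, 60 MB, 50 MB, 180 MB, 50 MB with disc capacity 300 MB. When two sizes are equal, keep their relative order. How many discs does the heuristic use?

3

Sorted descending: 200, 190, 180, 60, 60, 50, 50, 50.
  200 → disc 1 (new)  [load 200/300]
  190 → disc 2 (new)  [load 190/300]
  180 → disc 3 (new)  [load 180/300]
  60 → disc 1  [load 260/300]
  60 → disc 2  [load 250/300]
  50 → disc 2  [load 300/300]
  50 → disc 3  [load 230/300]
  50 → disc 3  [load 280/300]
3 discs opened.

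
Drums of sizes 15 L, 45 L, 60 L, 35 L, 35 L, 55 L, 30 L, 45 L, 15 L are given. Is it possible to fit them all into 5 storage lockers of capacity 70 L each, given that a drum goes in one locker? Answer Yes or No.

Total = 335 L; ⌈335/70⌉ = 5.
The bound of 5 does not rule out 5, but exhaustive search shows no assignment into 5 storage lockers of capacity 70 L exists — the minimum is 6.

No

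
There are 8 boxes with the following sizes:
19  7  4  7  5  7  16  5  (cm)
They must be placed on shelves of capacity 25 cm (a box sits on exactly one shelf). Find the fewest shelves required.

3

Total = 19 + 16 + 7 + 7 + 7 + 5 + 5 + 4 = 70 cm.
Lower bound: ⌈70/25⌉ = 3 shelves.
A packing using 3 shelves:
  shelf 1: 19 + 5 = 24
  shelf 2: 16 + 7 = 23
  shelf 3: 7 + 7 + 5 + 4 = 23
This matches the lower bound, so 3 is optimal.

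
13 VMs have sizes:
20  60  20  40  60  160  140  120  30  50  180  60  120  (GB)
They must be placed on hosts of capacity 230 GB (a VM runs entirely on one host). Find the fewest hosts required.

Total = 180 + 160 + 140 + 120 + 120 + 60 + 60 + 60 + 50 + 40 + 30 + 20 + 20 = 1060 GB.
Lower bound: ⌈1060/230⌉ = 5 hosts.
A packing using 5 hosts:
  host 1: 180 + 50 = 230
  host 2: 160 + 60 = 220
  host 3: 140 + 60 + 30 = 230
  host 4: 120 + 60 + 40 = 220
  host 5: 120 + 20 + 20 = 160
This matches the lower bound, so 5 is optimal.

5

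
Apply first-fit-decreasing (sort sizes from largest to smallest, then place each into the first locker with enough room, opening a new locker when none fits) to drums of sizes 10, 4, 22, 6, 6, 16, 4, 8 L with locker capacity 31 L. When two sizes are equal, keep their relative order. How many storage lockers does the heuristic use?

Sorted descending: 22, 16, 10, 8, 6, 6, 4, 4.
  22 → locker 1 (new)  [load 22/31]
  16 → locker 2 (new)  [load 16/31]
  10 → locker 2  [load 26/31]
  8 → locker 1  [load 30/31]
  6 → locker 3 (new)  [load 6/31]
  6 → locker 3  [load 12/31]
  4 → locker 2  [load 30/31]
  4 → locker 3  [load 16/31]
3 storage lockers opened.

3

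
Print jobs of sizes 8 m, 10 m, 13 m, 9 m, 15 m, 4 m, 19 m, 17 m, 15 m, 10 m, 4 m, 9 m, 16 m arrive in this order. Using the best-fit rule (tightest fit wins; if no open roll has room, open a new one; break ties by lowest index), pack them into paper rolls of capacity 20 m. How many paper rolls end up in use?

  8 → roll 1 (new)  [load 8/20]
  10 → roll 1  [load 18/20]
  13 → roll 2 (new)  [load 13/20]
  9 → roll 3 (new)  [load 9/20]
  15 → roll 4 (new)  [load 15/20]
  4 → roll 4  [load 19/20]
  19 → roll 5 (new)  [load 19/20]
  17 → roll 6 (new)  [load 17/20]
  15 → roll 7 (new)  [load 15/20]
  10 → roll 3  [load 19/20]
  4 → roll 7  [load 19/20]
  9 → roll 8 (new)  [load 9/20]
  16 → roll 9 (new)  [load 16/20]
9 paper rolls opened.

9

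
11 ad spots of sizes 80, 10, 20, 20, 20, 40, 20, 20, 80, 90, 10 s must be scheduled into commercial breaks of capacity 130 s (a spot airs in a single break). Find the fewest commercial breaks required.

Total = 90 + 80 + 80 + 40 + 20 + 20 + 20 + 20 + 20 + 10 + 10 = 410 s.
Lower bound: ⌈410/130⌉ = 4 commercial breaks.
A packing using 4 commercial breaks:
  break 1: 90 + 40 = 130
  break 2: 80 + 20 + 20 + 10 = 130
  break 3: 80 + 20 + 20 + 10 = 130
  break 4: 20 = 20
This matches the lower bound, so 4 is optimal.

4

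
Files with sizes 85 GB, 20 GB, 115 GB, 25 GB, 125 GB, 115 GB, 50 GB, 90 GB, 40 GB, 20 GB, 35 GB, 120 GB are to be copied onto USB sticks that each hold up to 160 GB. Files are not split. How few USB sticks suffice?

Total = 125 + 120 + 115 + 115 + 90 + 85 + 50 + 40 + 35 + 25 + 20 + 20 = 840 GB.
Lower bound: ⌈840/160⌉ = 6 USB sticks.
A packing using 6 USB sticks:
  USB stick 1: 125 + 35 = 160
  USB stick 2: 120 + 40 = 160
  USB stick 3: 115 + 25 + 20 = 160
  USB stick 4: 115 + 20 = 135
  USB stick 5: 90 + 50 = 140
  USB stick 6: 85 = 85
This matches the lower bound, so 6 is optimal.

6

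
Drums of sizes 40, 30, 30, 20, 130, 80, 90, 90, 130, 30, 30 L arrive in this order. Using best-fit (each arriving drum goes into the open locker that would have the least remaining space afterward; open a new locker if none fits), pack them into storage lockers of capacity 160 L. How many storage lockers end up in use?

6

  40 → locker 1 (new)  [load 40/160]
  30 → locker 1  [load 70/160]
  30 → locker 1  [load 100/160]
  20 → locker 1  [load 120/160]
  130 → locker 2 (new)  [load 130/160]
  80 → locker 3 (new)  [load 80/160]
  90 → locker 4 (new)  [load 90/160]
  90 → locker 5 (new)  [load 90/160]
  130 → locker 6 (new)  [load 130/160]
  30 → locker 2  [load 160/160]
  30 → locker 6  [load 160/160]
6 storage lockers opened.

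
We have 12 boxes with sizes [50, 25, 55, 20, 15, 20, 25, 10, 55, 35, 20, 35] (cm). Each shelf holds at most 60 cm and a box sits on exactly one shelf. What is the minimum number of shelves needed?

7

Total = 55 + 55 + 50 + 35 + 35 + 25 + 25 + 20 + 20 + 20 + 15 + 10 = 365 cm.
Lower bound: ⌈365/60⌉ = 7 shelves.
A packing using 7 shelves:
  shelf 1: 55 = 55
  shelf 2: 55 = 55
  shelf 3: 50 + 10 = 60
  shelf 4: 35 + 25 = 60
  shelf 5: 35 + 25 = 60
  shelf 6: 20 + 20 + 20 = 60
  shelf 7: 15 = 15
This matches the lower bound, so 7 is optimal.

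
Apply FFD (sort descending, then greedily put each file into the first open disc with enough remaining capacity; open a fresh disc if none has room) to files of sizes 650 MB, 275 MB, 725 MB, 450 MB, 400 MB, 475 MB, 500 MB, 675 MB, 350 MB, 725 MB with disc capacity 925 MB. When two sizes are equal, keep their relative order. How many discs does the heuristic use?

7

Sorted descending: 725, 725, 675, 650, 500, 475, 450, 400, 350, 275.
  725 → disc 1 (new)  [load 725/925]
  725 → disc 2 (new)  [load 725/925]
  675 → disc 3 (new)  [load 675/925]
  650 → disc 4 (new)  [load 650/925]
  500 → disc 5 (new)  [load 500/925]
  475 → disc 6 (new)  [load 475/925]
  450 → disc 6  [load 925/925]
  400 → disc 5  [load 900/925]
  350 → disc 7 (new)  [load 350/925]
  275 → disc 4  [load 925/925]
7 discs opened.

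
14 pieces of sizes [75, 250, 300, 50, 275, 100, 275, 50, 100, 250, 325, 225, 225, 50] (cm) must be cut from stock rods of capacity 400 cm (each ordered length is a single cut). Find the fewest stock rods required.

Total = 325 + 300 + 275 + 275 + 250 + 250 + 225 + 225 + 100 + 100 + 75 + 50 + 50 + 50 = 2550 cm.
Lower bound: ⌈2550/400⌉ = 7 stock rods.
Also, 8 pieces each exceed 200 cm, and no two of those can share a stock rod, so at least 8 stock rods are needed.
A packing using 8 stock rods:
  stock rod 1: 325 + 75 = 400
  stock rod 2: 300 + 100 = 400
  stock rod 3: 275 + 100 = 375
  stock rod 4: 275 + 50 + 50 = 375
  stock rod 5: 250 + 50 = 300
  stock rod 6: 250 = 250
  stock rod 7: 225 = 225
  stock rod 8: 225 = 225
This matches the lower bound, so 8 is optimal.

8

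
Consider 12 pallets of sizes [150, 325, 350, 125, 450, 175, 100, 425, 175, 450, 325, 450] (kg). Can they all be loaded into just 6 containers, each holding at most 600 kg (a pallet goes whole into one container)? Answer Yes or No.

Total = 3500 kg; ⌈3500/600⌉ = 6.
7 pallets each exceed half the capacity and cannot share a container, forcing at least 7 containers.
At least 7 containers are required, but only 6 are allowed.

No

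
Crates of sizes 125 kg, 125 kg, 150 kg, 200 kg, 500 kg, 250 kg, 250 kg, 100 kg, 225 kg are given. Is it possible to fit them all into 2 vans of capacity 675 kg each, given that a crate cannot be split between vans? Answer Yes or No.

Total = 1925 kg; ⌈1925/675⌉ = 3.
At least 3 vans are required, but only 2 are allowed.

No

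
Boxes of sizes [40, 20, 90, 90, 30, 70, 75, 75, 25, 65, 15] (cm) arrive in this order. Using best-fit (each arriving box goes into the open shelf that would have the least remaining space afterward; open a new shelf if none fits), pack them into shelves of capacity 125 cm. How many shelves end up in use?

  40 → shelf 1 (new)  [load 40/125]
  20 → shelf 1  [load 60/125]
  90 → shelf 2 (new)  [load 90/125]
  90 → shelf 3 (new)  [load 90/125]
  30 → shelf 2  [load 120/125]
  70 → shelf 4 (new)  [load 70/125]
  75 → shelf 5 (new)  [load 75/125]
  75 → shelf 6 (new)  [load 75/125]
  25 → shelf 3  [load 115/125]
  65 → shelf 1  [load 125/125]
  15 → shelf 5  [load 90/125]
6 shelves opened.

6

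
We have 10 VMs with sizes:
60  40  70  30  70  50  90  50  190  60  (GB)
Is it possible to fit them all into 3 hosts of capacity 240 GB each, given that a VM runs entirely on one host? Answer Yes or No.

Yes

A valid assignment using 3 hosts:
  host 1: 190 + 50 = 240
  host 2: 90 + 70 + 70 = 230
  host 3: 60 + 60 + 50 + 40 + 30 = 240
Every load is within 240 GB, so 3 hosts suffice.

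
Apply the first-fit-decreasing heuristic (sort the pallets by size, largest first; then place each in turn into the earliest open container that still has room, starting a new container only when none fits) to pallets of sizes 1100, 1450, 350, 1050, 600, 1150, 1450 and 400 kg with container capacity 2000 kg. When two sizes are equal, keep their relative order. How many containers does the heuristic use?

5

Sorted descending: 1450, 1450, 1150, 1100, 1050, 600, 400, 350.
  1450 → container 1 (new)  [load 1450/2000]
  1450 → container 2 (new)  [load 1450/2000]
  1150 → container 3 (new)  [load 1150/2000]
  1100 → container 4 (new)  [load 1100/2000]
  1050 → container 5 (new)  [load 1050/2000]
  600 → container 3  [load 1750/2000]
  400 → container 1  [load 1850/2000]
  350 → container 2  [load 1800/2000]
5 containers opened.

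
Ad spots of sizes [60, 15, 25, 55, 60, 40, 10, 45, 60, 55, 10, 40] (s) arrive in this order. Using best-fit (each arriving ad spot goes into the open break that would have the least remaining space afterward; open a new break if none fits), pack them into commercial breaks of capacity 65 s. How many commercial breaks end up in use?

9

  60 → break 1 (new)  [load 60/65]
  15 → break 2 (new)  [load 15/65]
  25 → break 2  [load 40/65]
  55 → break 3 (new)  [load 55/65]
  60 → break 4 (new)  [load 60/65]
  40 → break 5 (new)  [load 40/65]
  10 → break 3  [load 65/65]
  45 → break 6 (new)  [load 45/65]
  60 → break 7 (new)  [load 60/65]
  55 → break 8 (new)  [load 55/65]
  10 → break 8  [load 65/65]
  40 → break 9 (new)  [load 40/65]
9 commercial breaks opened.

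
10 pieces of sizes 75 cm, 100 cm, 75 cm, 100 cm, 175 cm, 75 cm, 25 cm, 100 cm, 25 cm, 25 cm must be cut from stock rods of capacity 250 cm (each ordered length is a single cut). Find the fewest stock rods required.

Total = 175 + 100 + 100 + 100 + 75 + 75 + 75 + 25 + 25 + 25 = 775 cm.
Lower bound: ⌈775/250⌉ = 4 stock rods.
A packing using 4 stock rods:
  stock rod 1: 175 + 75 = 250
  stock rod 2: 100 + 100 + 25 + 25 = 250
  stock rod 3: 100 + 75 + 75 = 250
  stock rod 4: 25 = 25
This matches the lower bound, so 4 is optimal.

4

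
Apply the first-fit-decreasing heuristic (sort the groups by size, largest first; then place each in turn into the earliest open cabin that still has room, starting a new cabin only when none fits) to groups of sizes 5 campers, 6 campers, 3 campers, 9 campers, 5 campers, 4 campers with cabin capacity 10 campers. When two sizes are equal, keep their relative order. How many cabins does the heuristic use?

4

Sorted descending: 9, 6, 5, 5, 4, 3.
  9 → cabin 1 (new)  [load 9/10]
  6 → cabin 2 (new)  [load 6/10]
  5 → cabin 3 (new)  [load 5/10]
  5 → cabin 3  [load 10/10]
  4 → cabin 2  [load 10/10]
  3 → cabin 4 (new)  [load 3/10]
4 cabins opened.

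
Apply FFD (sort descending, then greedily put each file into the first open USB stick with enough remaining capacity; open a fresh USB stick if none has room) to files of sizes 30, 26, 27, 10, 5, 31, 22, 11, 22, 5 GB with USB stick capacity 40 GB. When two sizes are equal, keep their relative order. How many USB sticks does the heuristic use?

6

Sorted descending: 31, 30, 27, 26, 22, 22, 11, 10, 5, 5.
  31 → USB stick 1 (new)  [load 31/40]
  30 → USB stick 2 (new)  [load 30/40]
  27 → USB stick 3 (new)  [load 27/40]
  26 → USB stick 4 (new)  [load 26/40]
  22 → USB stick 5 (new)  [load 22/40]
  22 → USB stick 6 (new)  [load 22/40]
  11 → USB stick 3  [load 38/40]
  10 → USB stick 2  [load 40/40]
  5 → USB stick 1  [load 36/40]
  5 → USB stick 4  [load 31/40]
6 USB sticks opened.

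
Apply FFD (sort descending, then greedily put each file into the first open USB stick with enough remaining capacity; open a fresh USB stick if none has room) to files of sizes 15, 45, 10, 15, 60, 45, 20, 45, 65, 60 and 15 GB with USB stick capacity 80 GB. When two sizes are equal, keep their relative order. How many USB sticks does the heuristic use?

Sorted descending: 65, 60, 60, 45, 45, 45, 20, 15, 15, 15, 10.
  65 → USB stick 1 (new)  [load 65/80]
  60 → USB stick 2 (new)  [load 60/80]
  60 → USB stick 3 (new)  [load 60/80]
  45 → USB stick 4 (new)  [load 45/80]
  45 → USB stick 5 (new)  [load 45/80]
  45 → USB stick 6 (new)  [load 45/80]
  20 → USB stick 2  [load 80/80]
  15 → USB stick 1  [load 80/80]
  15 → USB stick 3  [load 75/80]
  15 → USB stick 4  [load 60/80]
  10 → USB stick 4  [load 70/80]
6 USB sticks opened.

6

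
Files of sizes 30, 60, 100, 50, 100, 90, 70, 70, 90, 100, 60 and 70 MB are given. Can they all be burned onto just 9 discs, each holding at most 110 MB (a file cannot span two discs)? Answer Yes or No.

No

Total = 890 MB; ⌈890/110⌉ = 9.
10 files each exceed half the capacity and cannot share a disc, forcing at least 10 discs.
At least 10 discs are required, but only 9 are allowed.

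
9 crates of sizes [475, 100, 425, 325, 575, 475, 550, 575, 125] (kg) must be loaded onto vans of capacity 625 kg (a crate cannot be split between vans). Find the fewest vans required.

7

Total = 575 + 575 + 550 + 475 + 475 + 425 + 325 + 125 + 100 = 3625 kg.
Lower bound: ⌈3625/625⌉ = 6 vans.
Also, 7 crates each exceed 625/2 kg, and no two of those can share a van, so at least 7 vans are needed.
A packing using 7 vans:
  van 1: 575 = 575
  van 2: 575 = 575
  van 3: 550 = 550
  van 4: 475 + 125 = 600
  van 5: 475 + 100 = 575
  van 6: 425 = 425
  van 7: 325 = 325
This matches the lower bound, so 7 is optimal.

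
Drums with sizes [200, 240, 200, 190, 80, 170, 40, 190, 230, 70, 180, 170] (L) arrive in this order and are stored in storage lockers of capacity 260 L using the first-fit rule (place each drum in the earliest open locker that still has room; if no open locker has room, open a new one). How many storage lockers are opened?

  200 → locker 1 (new)  [load 200/260]
  240 → locker 2 (new)  [load 240/260]
  200 → locker 3 (new)  [load 200/260]
  190 → locker 4 (new)  [load 190/260]
  80 → locker 5 (new)  [load 80/260]
  170 → locker 5  [load 250/260]
  40 → locker 1  [load 240/260]
  190 → locker 6 (new)  [load 190/260]
  230 → locker 7 (new)  [load 230/260]
  70 → locker 4  [load 260/260]
  180 → locker 8 (new)  [load 180/260]
  170 → locker 9 (new)  [load 170/260]
9 storage lockers opened.

9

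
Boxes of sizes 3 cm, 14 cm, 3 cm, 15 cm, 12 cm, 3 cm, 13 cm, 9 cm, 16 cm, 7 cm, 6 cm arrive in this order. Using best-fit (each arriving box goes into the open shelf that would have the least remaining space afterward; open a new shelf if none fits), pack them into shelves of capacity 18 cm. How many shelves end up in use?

  3 → shelf 1 (new)  [load 3/18]
  14 → shelf 1  [load 17/18]
  3 → shelf 2 (new)  [load 3/18]
  15 → shelf 2  [load 18/18]
  12 → shelf 3 (new)  [load 12/18]
  3 → shelf 3  [load 15/18]
  13 → shelf 4 (new)  [load 13/18]
  9 → shelf 5 (new)  [load 9/18]
  16 → shelf 6 (new)  [load 16/18]
  7 → shelf 5  [load 16/18]
  6 → shelf 7 (new)  [load 6/18]
7 shelves opened.

7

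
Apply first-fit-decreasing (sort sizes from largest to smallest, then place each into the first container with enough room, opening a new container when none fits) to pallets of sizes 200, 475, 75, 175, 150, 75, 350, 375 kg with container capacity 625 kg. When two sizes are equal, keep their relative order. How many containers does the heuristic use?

Sorted descending: 475, 375, 350, 200, 175, 150, 75, 75.
  475 → container 1 (new)  [load 475/625]
  375 → container 2 (new)  [load 375/625]
  350 → container 3 (new)  [load 350/625]
  200 → container 2  [load 575/625]
  175 → container 3  [load 525/625]
  150 → container 1  [load 625/625]
  75 → container 3  [load 600/625]
  75 → container 4 (new)  [load 75/625]
4 containers opened.

4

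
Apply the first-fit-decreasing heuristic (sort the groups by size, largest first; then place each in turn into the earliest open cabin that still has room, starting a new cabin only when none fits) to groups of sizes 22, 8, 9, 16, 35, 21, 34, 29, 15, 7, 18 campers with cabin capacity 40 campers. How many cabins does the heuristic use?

Sorted descending: 35, 34, 29, 22, 21, 18, 16, 15, 9, 8, 7.
  35 → cabin 1 (new)  [load 35/40]
  34 → cabin 2 (new)  [load 34/40]
  29 → cabin 3 (new)  [load 29/40]
  22 → cabin 4 (new)  [load 22/40]
  21 → cabin 5 (new)  [load 21/40]
  18 → cabin 4  [load 40/40]
  16 → cabin 5  [load 37/40]
  15 → cabin 6 (new)  [load 15/40]
  9 → cabin 3  [load 38/40]
  8 → cabin 6  [load 23/40]
  7 → cabin 6  [load 30/40]
6 cabins opened.

6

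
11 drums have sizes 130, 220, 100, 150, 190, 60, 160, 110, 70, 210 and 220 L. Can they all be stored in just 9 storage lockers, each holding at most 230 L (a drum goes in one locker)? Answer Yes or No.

Yes

A valid assignment using 8 storage lockers:
  locker 1: 220 = 220
  locker 2: 220 = 220
  locker 3: 210 = 210
  locker 4: 190 = 190
  locker 5: 160 + 70 = 230
  locker 6: 150 + 60 = 210
  locker 7: 130 + 100 = 230
  locker 8: 110 = 110
That uses only 8 ≤ 9, so 9 storage lockers are enough.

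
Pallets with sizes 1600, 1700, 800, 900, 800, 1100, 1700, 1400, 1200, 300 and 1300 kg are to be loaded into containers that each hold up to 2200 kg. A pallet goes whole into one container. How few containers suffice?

7

Total = 1700 + 1700 + 1600 + 1400 + 1300 + 1200 + 1100 + 900 + 800 + 800 + 300 = 12800 kg.
Lower bound: ⌈12800/2200⌉ = 6 containers.
A packing using 7 containers:
  container 1: 1700 + 300 = 2000
  container 2: 1700 = 1700
  container 3: 1600 = 1600
  container 4: 1400 + 800 = 2200
  container 5: 1300 + 900 = 2200
  container 6: 1200 + 800 = 2000
  container 7: 1100 = 1100
No arrangement into 6 containers stays within capacity, so 7 is optimal.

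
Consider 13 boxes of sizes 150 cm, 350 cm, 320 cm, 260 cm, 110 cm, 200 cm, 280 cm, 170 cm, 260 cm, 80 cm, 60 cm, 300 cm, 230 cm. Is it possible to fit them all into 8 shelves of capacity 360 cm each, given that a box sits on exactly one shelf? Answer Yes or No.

Total = 2770 cm; ⌈2770/360⌉ = 8.
The bound of 8 does not rule out 8, but exhaustive search shows no assignment into 8 shelves of capacity 360 cm exists — the minimum is 9.

No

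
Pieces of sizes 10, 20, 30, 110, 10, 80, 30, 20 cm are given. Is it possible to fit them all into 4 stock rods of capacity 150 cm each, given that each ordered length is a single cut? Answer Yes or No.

A valid assignment using 3 stock rods:
  stock rod 1: 110 + 30 + 10 = 150
  stock rod 2: 80 + 30 + 20 + 20 = 150
  stock rod 3: 10 = 10
That uses only 3 ≤ 4, so 4 stock rods are enough.

Yes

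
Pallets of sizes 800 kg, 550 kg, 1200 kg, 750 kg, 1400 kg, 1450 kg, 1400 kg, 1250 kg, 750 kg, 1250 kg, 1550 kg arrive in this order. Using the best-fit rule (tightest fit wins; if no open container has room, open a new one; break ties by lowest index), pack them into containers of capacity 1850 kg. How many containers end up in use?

  800 → container 1 (new)  [load 800/1850]
  550 → container 1  [load 1350/1850]
  1200 → container 2 (new)  [load 1200/1850]
  750 → container 3 (new)  [load 750/1850]
  1400 → container 4 (new)  [load 1400/1850]
  1450 → container 5 (new)  [load 1450/1850]
  1400 → container 6 (new)  [load 1400/1850]
  1250 → container 7 (new)  [load 1250/1850]
  750 → container 3  [load 1500/1850]
  1250 → container 8 (new)  [load 1250/1850]
  1550 → container 9 (new)  [load 1550/1850]
9 containers opened.

9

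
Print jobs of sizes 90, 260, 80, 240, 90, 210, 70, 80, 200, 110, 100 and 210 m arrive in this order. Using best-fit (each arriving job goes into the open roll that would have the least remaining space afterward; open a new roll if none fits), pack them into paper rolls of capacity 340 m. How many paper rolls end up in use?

6

  90 → roll 1 (new)  [load 90/340]
  260 → roll 2 (new)  [load 260/340]
  80 → roll 2  [load 340/340]
  240 → roll 1  [load 330/340]
  90 → roll 3 (new)  [load 90/340]
  210 → roll 3  [load 300/340]
  70 → roll 4 (new)  [load 70/340]
  80 → roll 4  [load 150/340]
  200 → roll 5 (new)  [load 200/340]
  110 → roll 5  [load 310/340]
  100 → roll 4  [load 250/340]
  210 → roll 6 (new)  [load 210/340]
6 paper rolls opened.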